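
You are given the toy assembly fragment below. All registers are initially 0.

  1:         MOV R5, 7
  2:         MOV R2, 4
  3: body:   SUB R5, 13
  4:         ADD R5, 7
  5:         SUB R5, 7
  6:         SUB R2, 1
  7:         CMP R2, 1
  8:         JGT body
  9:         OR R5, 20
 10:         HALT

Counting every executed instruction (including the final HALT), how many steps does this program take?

22

after MOV R5, 7: R5=7
after MOV R2, 4: R2=4
after SUB R5, 13: R5=7-13=-6
after ADD R5, 7: R5=(-6)+7=1
after SUB R5, 7: R5=1-7=-6
after SUB R2, 1: R2=4-1=3
CMP R2, 1  (cmp 3,1)
JGT body: taken
after SUB R5, 13: R5=(-6)-13=-19
after ADD R5, 7: R5=(-19)+7=-12
after SUB R5, 7: R5=(-12)-7=-19
after SUB R2, 1: R2=3-1=2
CMP R2, 1  (cmp 2,1)
JGT body: taken
after SUB R5, 13: R5=(-19)-13=-32
after ADD R5, 7: R5=(-32)+7=-25
after SUB R5, 7: R5=(-25)-7=-32
after SUB R2, 1: R2=2-1=1
CMP R2, 1  (cmp 1,1)
JGT body: not taken
after OR R5, 20: R5=(-32)|20=-12
halt.
Total executed instructions: 22.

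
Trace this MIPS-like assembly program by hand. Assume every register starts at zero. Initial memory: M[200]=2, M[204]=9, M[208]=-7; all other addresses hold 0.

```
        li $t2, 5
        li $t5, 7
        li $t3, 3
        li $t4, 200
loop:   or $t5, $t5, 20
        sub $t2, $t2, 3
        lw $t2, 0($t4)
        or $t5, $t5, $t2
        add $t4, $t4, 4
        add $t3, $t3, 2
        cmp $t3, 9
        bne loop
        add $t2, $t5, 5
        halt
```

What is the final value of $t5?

$t2=5
$t5=7
$t3=3
$t4=200
$t5=7|20=23
$t2=5-3=2
$t2=M[200]=2
$t5=23|2=23
$t4=200+4=204
$t3=3+2=5
cmp $t3, 9  (cmp 5,9)
bne loop: taken
$t5=23|20=23
$t2=2-3=-1
$t2=M[204]=9
$t5=23|9=31
$t4=204+4=208
$t3=5+2=7
cmp $t3, 9  (cmp 7,9)
bne loop: taken
$t5=31|20=31
$t2=9-3=6
$t2=M[208]=-7
$t5=31|(-7)=-1
$t4=208+4=212
$t3=7+2=9
cmp $t3, 9  (cmp 9,9)
bne loop: not taken
$t2=(-1)+5=4
halt.

-1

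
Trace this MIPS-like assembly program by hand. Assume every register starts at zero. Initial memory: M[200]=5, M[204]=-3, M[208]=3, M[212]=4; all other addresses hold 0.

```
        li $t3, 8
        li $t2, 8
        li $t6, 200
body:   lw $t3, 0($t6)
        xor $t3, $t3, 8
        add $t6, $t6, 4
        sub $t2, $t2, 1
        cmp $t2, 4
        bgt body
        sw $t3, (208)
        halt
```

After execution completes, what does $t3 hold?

li $t3, 8 → $t3=8
li $t2, 8 → $t2=8
li $t6, 200 → $t6=200
lw $t3, 0($t6) → $t3=M[200]=5
xor $t3, $t3, 8 → $t3=5^8=13
add $t6, $t6, 4 → $t6=200+4=204
sub $t2, $t2, 1 → $t2=8-1=7
cmp $t2, 4  (cmp 7,4)
bgt body: taken
lw $t3, 0($t6) → $t3=M[204]=-3
xor $t3, $t3, 8 → $t3=(-3)^8=-11
add $t6, $t6, 4 → $t6=204+4=208
sub $t2, $t2, 1 → $t2=7-1=6
cmp $t2, 4  (cmp 6,4)
bgt body: taken
lw $t3, 0($t6) → $t3=M[208]=3
xor $t3, $t3, 8 → $t3=3^8=11
add $t6, $t6, 4 → $t6=208+4=212
sub $t2, $t2, 1 → $t2=6-1=5
cmp $t2, 4  (cmp 5,4)
bgt body: taken
lw $t3, 0($t6) → $t3=M[212]=4
xor $t3, $t3, 8 → $t3=4^8=12
add $t6, $t6, 4 → $t6=212+4=216
sub $t2, $t2, 1 → $t2=5-1=4
cmp $t2, 4  (cmp 4,4)
bgt body: not taken
sw $t3, (208) → M[208]=12
halt.

12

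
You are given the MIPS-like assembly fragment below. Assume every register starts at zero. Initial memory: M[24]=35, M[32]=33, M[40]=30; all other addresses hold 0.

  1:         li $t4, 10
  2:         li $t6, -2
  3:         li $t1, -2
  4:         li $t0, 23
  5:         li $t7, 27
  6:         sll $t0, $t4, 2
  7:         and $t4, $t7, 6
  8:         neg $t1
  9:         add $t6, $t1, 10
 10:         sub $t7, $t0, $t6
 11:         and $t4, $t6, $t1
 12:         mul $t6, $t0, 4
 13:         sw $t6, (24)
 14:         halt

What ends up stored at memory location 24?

after li $t4, 10: $t4=10
after li $t6, -2: $t6=-2
after li $t1, -2: $t1=-2
after li $t0, 23: $t0=23
after li $t7, 27: $t7=27
after sll $t0, $t4, 2: $t0=10<<2=40
after and $t4, $t7, 6: $t4=27&6=2
after neg $t1: $t1=-(-2)=2
after add $t6, $t1, 10: $t6=2+10=12
after sub $t7, $t0, $t6: $t7=40-12=28
after and $t4, $t6, $t1: $t4=12&2=0
after mul $t6, $t0, 4: $t6=40*4=160
sw $t6, (24) → M[24]=160
halt.

160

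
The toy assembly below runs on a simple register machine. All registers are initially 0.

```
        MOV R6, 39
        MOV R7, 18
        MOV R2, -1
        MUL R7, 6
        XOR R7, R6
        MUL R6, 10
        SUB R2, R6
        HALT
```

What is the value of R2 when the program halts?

-391

MOV R6, 39 → R6=39
MOV R7, 18 → R7=18
MOV R2, -1 → R2=-1
MUL R7, 6 → R7=18*6=108
XOR R7, R6 → R7=108^39=75
MUL R6, 10 → R6=39*10=390
SUB R2, R6 → R2=(-1)-390=-391
halt.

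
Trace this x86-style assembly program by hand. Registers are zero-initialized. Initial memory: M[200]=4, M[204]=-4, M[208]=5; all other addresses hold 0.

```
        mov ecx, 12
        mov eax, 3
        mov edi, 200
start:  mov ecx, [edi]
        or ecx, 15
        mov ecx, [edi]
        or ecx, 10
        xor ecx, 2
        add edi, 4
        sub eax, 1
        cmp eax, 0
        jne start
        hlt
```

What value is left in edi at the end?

after mov ecx, 12: ecx=12
after mov eax, 3: eax=3
after mov edi, 200: edi=200
after mov ecx, [edi]: ecx=M[200]=4
after or ecx, 15: ecx=4|15=15
after mov ecx, [edi]: ecx=M[200]=4
after or ecx, 10: ecx=4|10=14
after xor ecx, 2: ecx=14^2=12
after add edi, 4: edi=200+4=204
after sub eax, 1: eax=3-1=2
cmp eax, 0  (cmp 2,0)
jne start: taken
after mov ecx, [edi]: ecx=M[204]=-4
after or ecx, 15: ecx=(-4)|15=-1
after mov ecx, [edi]: ecx=M[204]=-4
after or ecx, 10: ecx=(-4)|10=-2
after xor ecx, 2: ecx=(-2)^2=-4
after add edi, 4: edi=204+4=208
after sub eax, 1: eax=2-1=1
cmp eax, 0  (cmp 1,0)
jne start: taken
after mov ecx, [edi]: ecx=M[208]=5
after or ecx, 15: ecx=5|15=15
after mov ecx, [edi]: ecx=M[208]=5
after or ecx, 10: ecx=5|10=15
after xor ecx, 2: ecx=15^2=13
after add edi, 4: edi=208+4=212
after sub eax, 1: eax=1-1=0
cmp eax, 0  (cmp 0,0)
jne start: not taken
halt.

212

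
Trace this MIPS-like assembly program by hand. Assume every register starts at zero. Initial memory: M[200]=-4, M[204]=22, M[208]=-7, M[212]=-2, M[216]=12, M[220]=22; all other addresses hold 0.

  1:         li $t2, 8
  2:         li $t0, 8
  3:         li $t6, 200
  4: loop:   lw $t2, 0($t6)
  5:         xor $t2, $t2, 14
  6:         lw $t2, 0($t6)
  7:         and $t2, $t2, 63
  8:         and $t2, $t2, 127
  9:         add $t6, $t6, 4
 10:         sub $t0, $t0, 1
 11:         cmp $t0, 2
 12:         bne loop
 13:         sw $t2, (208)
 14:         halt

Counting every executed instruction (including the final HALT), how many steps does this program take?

59

$t2=8
$t0=8
$t6=200
$t2=M[200]=-4
$t2=(-4)^14=-14
$t2=M[200]=-4
$t2=(-4)&63=60
$t2=60&127=60
$t6=200+4=204
$t0=8-1=7
cmp $t0, 2  (cmp 7,2)
bne loop: taken
$t2=M[204]=22
$t2=22^14=24
$t2=M[204]=22
$t2=22&63=22
$t2=22&127=22
$t6=204+4=208
$t0=7-1=6
cmp $t0, 2  (cmp 6,2)
bne loop: taken
$t2=M[208]=-7
$t2=(-7)^14=-9
$t2=M[208]=-7
$t2=(-7)&63=57
$t2=57&127=57
$t6=208+4=212
$t0=6-1=5
cmp $t0, 2  (cmp 5,2)
bne loop: taken
$t2=M[212]=-2
$t2=(-2)^14=-16
$t2=M[212]=-2
$t2=(-2)&63=62
$t2=62&127=62
$t6=212+4=216
$t0=5-1=4
cmp $t0, 2  (cmp 4,2)
bne loop: taken
$t2=M[216]=12
$t2=12^14=2
$t2=M[216]=12
$t2=12&63=12
$t2=12&127=12
$t6=216+4=220
$t0=4-1=3
cmp $t0, 2  (cmp 3,2)
bne loop: taken
$t2=M[220]=22
$t2=22^14=24
$t2=M[220]=22
$t2=22&63=22
$t2=22&127=22
$t6=220+4=224
$t0=3-1=2
cmp $t0, 2  (cmp 2,2)
bne loop: not taken
sw $t2, (208) → M[208]=22
halt.
Total executed instructions: 59.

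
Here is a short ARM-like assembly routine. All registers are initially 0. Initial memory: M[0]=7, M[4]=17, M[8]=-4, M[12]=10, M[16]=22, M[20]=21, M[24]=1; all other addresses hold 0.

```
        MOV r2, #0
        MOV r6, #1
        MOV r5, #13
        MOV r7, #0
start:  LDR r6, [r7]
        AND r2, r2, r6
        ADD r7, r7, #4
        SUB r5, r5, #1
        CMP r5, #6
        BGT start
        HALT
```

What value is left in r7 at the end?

MOV r2, #0 → r2=0
MOV r6, #1 → r6=1
MOV r5, #13 → r5=13
MOV r7, #0 → r7=0
LDR r6, [r7] → r6=M[0]=7
AND r2, r2, r6 → r2=0&7=0
ADD r7, r7, #4 → r7=0+4=4
SUB r5, r5, #1 → r5=13-1=12
CMP r5, #6  (cmp 12,6)
BGT start: taken
LDR r6, [r7] → r6=M[4]=17
AND r2, r2, r6 → r2=0&17=0
ADD r7, r7, #4 → r7=4+4=8
SUB r5, r5, #1 → r5=12-1=11
CMP r5, #6  (cmp 11,6)
BGT start: taken
LDR r6, [r7] → r6=M[8]=-4
AND r2, r2, r6 → r2=0&(-4)=0
ADD r7, r7, #4 → r7=8+4=12
SUB r5, r5, #1 → r5=11-1=10
CMP r5, #6  (cmp 10,6)
BGT start: taken
LDR r6, [r7] → r6=M[12]=10
AND r2, r2, r6 → r2=0&10=0
ADD r7, r7, #4 → r7=12+4=16
SUB r5, r5, #1 → r5=10-1=9
CMP r5, #6  (cmp 9,6)
BGT start: taken
LDR r6, [r7] → r6=M[16]=22
AND r2, r2, r6 → r2=0&22=0
ADD r7, r7, #4 → r7=16+4=20
SUB r5, r5, #1 → r5=9-1=8
CMP r5, #6  (cmp 8,6)
BGT start: taken
LDR r6, [r7] → r6=M[20]=21
AND r2, r2, r6 → r2=0&21=0
ADD r7, r7, #4 → r7=20+4=24
SUB r5, r5, #1 → r5=8-1=7
CMP r5, #6  (cmp 7,6)
BGT start: taken
LDR r6, [r7] → r6=M[24]=1
AND r2, r2, r6 → r2=0&1=0
ADD r7, r7, #4 → r7=24+4=28
SUB r5, r5, #1 → r5=7-1=6
CMP r5, #6  (cmp 6,6)
BGT start: not taken
halt.

28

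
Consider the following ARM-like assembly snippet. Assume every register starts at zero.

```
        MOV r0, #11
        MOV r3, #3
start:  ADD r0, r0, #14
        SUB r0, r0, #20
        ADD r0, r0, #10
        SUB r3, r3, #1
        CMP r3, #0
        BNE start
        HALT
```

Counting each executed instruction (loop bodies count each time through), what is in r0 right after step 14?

19

MOV r0, #11 → r0=11
MOV r3, #3 → r3=3
ADD r0, r0, #14 → r0=11+14=25
SUB r0, r0, #20 → r0=25-20=5
ADD r0, r0, #10 → r0=5+10=15
SUB r3, r3, #1 → r3=3-1=2
CMP r3, #0  (cmp 2,0)
BNE start: taken
ADD r0, r0, #14 → r0=15+14=29
SUB r0, r0, #20 → r0=29-20=9
ADD r0, r0, #10 → r0=9+10=19
SUB r3, r3, #1 → r3=2-1=1
CMP r3, #0  (cmp 1,0)
BNE start: taken
After step 14: r0 = 19.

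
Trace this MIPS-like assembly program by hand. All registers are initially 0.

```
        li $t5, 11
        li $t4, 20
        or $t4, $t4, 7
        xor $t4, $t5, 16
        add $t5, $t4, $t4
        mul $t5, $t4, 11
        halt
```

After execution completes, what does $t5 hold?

after li $t5, 11: $t5=11
after li $t4, 20: $t4=20
after or $t4, $t4, 7: $t4=20|7=23
after xor $t4, $t5, 16: $t4=11^16=27
after add $t5, $t4, $t4: $t5=27+27=54
after mul $t5, $t4, 11: $t5=27*11=297
halt.

297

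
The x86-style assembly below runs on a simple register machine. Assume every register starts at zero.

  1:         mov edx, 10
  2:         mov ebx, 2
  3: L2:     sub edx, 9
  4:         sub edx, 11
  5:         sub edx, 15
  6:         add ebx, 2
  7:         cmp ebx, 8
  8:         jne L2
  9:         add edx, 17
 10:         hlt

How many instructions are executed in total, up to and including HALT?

22

after mov edx, 10: edx=10
after mov ebx, 2: ebx=2
after sub edx, 9: edx=10-9=1
after sub edx, 11: edx=1-11=-10
after sub edx, 15: edx=(-10)-15=-25
after add ebx, 2: ebx=2+2=4
cmp ebx, 8  (cmp 4,8)
jne L2: taken
after sub edx, 9: edx=(-25)-9=-34
after sub edx, 11: edx=(-34)-11=-45
after sub edx, 15: edx=(-45)-15=-60
after add ebx, 2: ebx=4+2=6
cmp ebx, 8  (cmp 6,8)
jne L2: taken
after sub edx, 9: edx=(-60)-9=-69
after sub edx, 11: edx=(-69)-11=-80
after sub edx, 15: edx=(-80)-15=-95
after add ebx, 2: ebx=6+2=8
cmp ebx, 8  (cmp 8,8)
jne L2: not taken
after add edx, 17: edx=(-95)+17=-78
halt.
Total executed instructions: 22.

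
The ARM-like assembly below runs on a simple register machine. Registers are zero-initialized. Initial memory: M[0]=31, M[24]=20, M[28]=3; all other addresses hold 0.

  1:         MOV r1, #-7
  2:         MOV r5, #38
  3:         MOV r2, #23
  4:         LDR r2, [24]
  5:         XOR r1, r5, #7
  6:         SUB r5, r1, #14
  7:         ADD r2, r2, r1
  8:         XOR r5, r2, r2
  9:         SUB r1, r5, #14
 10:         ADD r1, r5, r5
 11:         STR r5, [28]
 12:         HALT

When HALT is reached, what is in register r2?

MOV r1, #-7 → r1=-7
MOV r5, #38 → r5=38
MOV r2, #23 → r2=23
LDR r2, [24] → r2=M[24]=20
XOR r1, r5, #7 → r1=38^7=33
SUB r5, r1, #14 → r5=33-14=19
ADD r2, r2, r1 → r2=20+33=53
XOR r5, r2, r2 → r5=53^53=0
SUB r1, r5, #14 → r1=0-14=-14
ADD r1, r5, r5 → r1=0+0=0
STR r5, [28] → M[28]=0
halt.

53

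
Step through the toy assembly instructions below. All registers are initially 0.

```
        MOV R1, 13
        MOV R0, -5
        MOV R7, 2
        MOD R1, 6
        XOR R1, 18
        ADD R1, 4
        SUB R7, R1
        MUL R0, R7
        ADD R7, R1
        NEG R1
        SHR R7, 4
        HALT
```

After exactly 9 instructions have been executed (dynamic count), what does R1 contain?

23

R1=13
R0=-5
R7=2
R1=13%6=1
R1=1^18=19
R1=19+4=23
R7=2-23=-21
R0=(-5)*(-21)=105
R7=(-21)+23=2
After step 9: R1 = 23.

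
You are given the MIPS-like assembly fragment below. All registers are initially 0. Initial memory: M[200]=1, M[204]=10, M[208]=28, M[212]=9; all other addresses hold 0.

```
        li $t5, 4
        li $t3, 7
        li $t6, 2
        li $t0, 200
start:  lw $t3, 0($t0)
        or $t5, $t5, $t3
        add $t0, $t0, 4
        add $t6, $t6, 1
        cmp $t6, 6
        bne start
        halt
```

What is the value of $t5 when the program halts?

31

$t5=4
$t3=7
$t6=2
$t0=200
$t3=M[200]=1
$t5=4|1=5
$t0=200+4=204
$t6=2+1=3
cmp $t6, 6  (cmp 3,6)
bne start: taken
$t3=M[204]=10
$t5=5|10=15
$t0=204+4=208
$t6=3+1=4
cmp $t6, 6  (cmp 4,6)
bne start: taken
$t3=M[208]=28
$t5=15|28=31
$t0=208+4=212
$t6=4+1=5
cmp $t6, 6  (cmp 5,6)
bne start: taken
$t3=M[212]=9
$t5=31|9=31
$t0=212+4=216
$t6=5+1=6
cmp $t6, 6  (cmp 6,6)
bne start: not taken
halt.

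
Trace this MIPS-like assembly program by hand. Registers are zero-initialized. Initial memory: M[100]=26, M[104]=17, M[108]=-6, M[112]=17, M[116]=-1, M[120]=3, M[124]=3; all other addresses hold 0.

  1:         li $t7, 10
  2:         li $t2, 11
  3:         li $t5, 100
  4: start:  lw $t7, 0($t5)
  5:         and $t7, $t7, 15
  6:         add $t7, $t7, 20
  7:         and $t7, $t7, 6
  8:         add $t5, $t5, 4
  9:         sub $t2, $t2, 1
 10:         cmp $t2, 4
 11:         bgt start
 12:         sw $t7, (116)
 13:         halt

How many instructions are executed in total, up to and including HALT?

after li $t7, 10: $t7=10
after li $t2, 11: $t2=11
after li $t5, 100: $t5=100
after lw $t7, 0($t5): $t7=M[100]=26
after and $t7, $t7, 15: $t7=26&15=10
after add $t7, $t7, 20: $t7=10+20=30
after and $t7, $t7, 6: $t7=30&6=6
after add $t5, $t5, 4: $t5=100+4=104
after sub $t2, $t2, 1: $t2=11-1=10
cmp $t2, 4  (cmp 10,4)
bgt start: taken
after lw $t7, 0($t5): $t7=M[104]=17
after and $t7, $t7, 15: $t7=17&15=1
after add $t7, $t7, 20: $t7=1+20=21
after and $t7, $t7, 6: $t7=21&6=4
after add $t5, $t5, 4: $t5=104+4=108
after sub $t2, $t2, 1: $t2=10-1=9
cmp $t2, 4  (cmp 9,4)
bgt start: taken
after lw $t7, 0($t5): $t7=M[108]=-6
after and $t7, $t7, 15: $t7=(-6)&15=10
after add $t7, $t7, 20: $t7=10+20=30
after and $t7, $t7, 6: $t7=30&6=6
after add $t5, $t5, 4: $t5=108+4=112
after sub $t2, $t2, 1: $t2=9-1=8
cmp $t2, 4  (cmp 8,4)
bgt start: taken
after lw $t7, 0($t5): $t7=M[112]=17
after and $t7, $t7, 15: $t7=17&15=1
after add $t7, $t7, 20: $t7=1+20=21
after and $t7, $t7, 6: $t7=21&6=4
after add $t5, $t5, 4: $t5=112+4=116
after sub $t2, $t2, 1: $t2=8-1=7
cmp $t2, 4  (cmp 7,4)
bgt start: taken
after lw $t7, 0($t5): $t7=M[116]=-1
after and $t7, $t7, 15: $t7=(-1)&15=15
after add $t7, $t7, 20: $t7=15+20=35
after and $t7, $t7, 6: $t7=35&6=2
after add $t5, $t5, 4: $t5=116+4=120
after sub $t2, $t2, 1: $t2=7-1=6
cmp $t2, 4  (cmp 6,4)
bgt start: taken
after lw $t7, 0($t5): $t7=M[120]=3
after and $t7, $t7, 15: $t7=3&15=3
after add $t7, $t7, 20: $t7=3+20=23
after and $t7, $t7, 6: $t7=23&6=6
after add $t5, $t5, 4: $t5=120+4=124
after sub $t2, $t2, 1: $t2=6-1=5
cmp $t2, 4  (cmp 5,4)
bgt start: taken
after lw $t7, 0($t5): $t7=M[124]=3
after and $t7, $t7, 15: $t7=3&15=3
after add $t7, $t7, 20: $t7=3+20=23
after and $t7, $t7, 6: $t7=23&6=6
after add $t5, $t5, 4: $t5=124+4=128
after sub $t2, $t2, 1: $t2=5-1=4
cmp $t2, 4  (cmp 4,4)
bgt start: not taken
sw $t7, (116) → M[116]=6
halt.
Total executed instructions: 61.

61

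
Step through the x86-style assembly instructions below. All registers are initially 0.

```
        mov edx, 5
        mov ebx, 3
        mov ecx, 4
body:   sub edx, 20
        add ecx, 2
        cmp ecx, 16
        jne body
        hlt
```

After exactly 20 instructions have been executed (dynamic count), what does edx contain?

after mov edx, 5: edx=5
after mov ebx, 3: ebx=3
after mov ecx, 4: ecx=4
after sub edx, 20: edx=5-20=-15
after add ecx, 2: ecx=4+2=6
cmp ecx, 16  (cmp 6,16)
jne body: taken
after sub edx, 20: edx=(-15)-20=-35
after add ecx, 2: ecx=6+2=8
cmp ecx, 16  (cmp 8,16)
jne body: taken
after sub edx, 20: edx=(-35)-20=-55
after add ecx, 2: ecx=8+2=10
cmp ecx, 16  (cmp 10,16)
jne body: taken
after sub edx, 20: edx=(-55)-20=-75
after add ecx, 2: ecx=10+2=12
cmp ecx, 16  (cmp 12,16)
jne body: taken
after sub edx, 20: edx=(-75)-20=-95
After step 20: edx = -95.

-95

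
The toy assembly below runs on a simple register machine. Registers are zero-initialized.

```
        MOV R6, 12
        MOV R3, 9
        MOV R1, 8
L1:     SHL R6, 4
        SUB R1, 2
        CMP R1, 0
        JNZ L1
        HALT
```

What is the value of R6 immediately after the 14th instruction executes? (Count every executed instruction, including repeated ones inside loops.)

MOV R6, 12 → R6=12
MOV R3, 9 → R3=9
MOV R1, 8 → R1=8
SHL R6, 4 → R6=12<<4=192
SUB R1, 2 → R1=8-2=6
CMP R1, 0  (cmp 6,0)
JNZ L1: taken
SHL R6, 4 → R6=192<<4=3072
SUB R1, 2 → R1=6-2=4
CMP R1, 0  (cmp 4,0)
JNZ L1: taken
SHL R6, 4 → R6=3072<<4=49152
SUB R1, 2 → R1=4-2=2
CMP R1, 0  (cmp 2,0)
After step 14: R6 = 49152.

49152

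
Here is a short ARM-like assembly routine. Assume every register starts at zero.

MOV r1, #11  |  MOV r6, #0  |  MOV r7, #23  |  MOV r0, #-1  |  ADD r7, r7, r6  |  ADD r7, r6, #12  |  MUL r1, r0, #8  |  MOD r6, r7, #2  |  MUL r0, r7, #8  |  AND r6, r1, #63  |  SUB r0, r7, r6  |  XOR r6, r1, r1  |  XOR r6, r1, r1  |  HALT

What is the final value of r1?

MOV r1, #11 → r1=11
MOV r6, #0 → r6=0
MOV r7, #23 → r7=23
MOV r0, #-1 → r0=-1
ADD r7, r7, r6 → r7=23+0=23
ADD r7, r6, #12 → r7=0+12=12
MUL r1, r0, #8 → r1=(-1)*8=-8
MOD r6, r7, #2 → r6=12%2=0
MUL r0, r7, #8 → r0=12*8=96
AND r6, r1, #63 → r6=(-8)&63=56
SUB r0, r7, r6 → r0=12-56=-44
XOR r6, r1, r1 → r6=(-8)^(-8)=0
XOR r6, r1, r1 → r6=(-8)^(-8)=0
halt.

-8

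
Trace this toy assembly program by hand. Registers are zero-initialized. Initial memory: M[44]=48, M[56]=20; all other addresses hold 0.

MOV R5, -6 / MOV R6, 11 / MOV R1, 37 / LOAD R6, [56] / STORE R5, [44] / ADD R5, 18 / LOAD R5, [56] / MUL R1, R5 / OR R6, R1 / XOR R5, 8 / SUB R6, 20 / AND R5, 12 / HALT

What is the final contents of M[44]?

after MOV R5, -6: R5=-6
after MOV R6, 11: R6=11
after MOV R1, 37: R1=37
after LOAD R6, [56]: R6=M[56]=20
STORE R5, [44] → M[44]=-6
after ADD R5, 18: R5=(-6)+18=12
after LOAD R5, [56]: R5=M[56]=20
after MUL R1, R5: R1=37*20=740
after OR R6, R1: R6=20|740=756
after XOR R5, 8: R5=20^8=28
after SUB R6, 20: R6=756-20=736
after AND R5, 12: R5=28&12=12
halt.

-6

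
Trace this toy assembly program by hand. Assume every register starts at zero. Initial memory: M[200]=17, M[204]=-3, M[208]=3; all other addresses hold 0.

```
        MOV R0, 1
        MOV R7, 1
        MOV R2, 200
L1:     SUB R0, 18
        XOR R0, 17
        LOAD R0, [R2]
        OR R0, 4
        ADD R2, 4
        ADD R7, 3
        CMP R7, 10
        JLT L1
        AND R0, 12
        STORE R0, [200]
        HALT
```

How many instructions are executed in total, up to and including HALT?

after MOV R0, 1: R0=1
after MOV R7, 1: R7=1
after MOV R2, 200: R2=200
after SUB R0, 18: R0=1-18=-17
after XOR R0, 17: R0=(-17)^17=-2
after LOAD R0, [R2]: R0=M[200]=17
after OR R0, 4: R0=17|4=21
after ADD R2, 4: R2=200+4=204
after ADD R7, 3: R7=1+3=4
CMP R7, 10  (cmp 4,10)
JLT L1: taken
after SUB R0, 18: R0=21-18=3
after XOR R0, 17: R0=3^17=18
after LOAD R0, [R2]: R0=M[204]=-3
after OR R0, 4: R0=(-3)|4=-3
after ADD R2, 4: R2=204+4=208
after ADD R7, 3: R7=4+3=7
CMP R7, 10  (cmp 7,10)
JLT L1: taken
after SUB R0, 18: R0=(-3)-18=-21
after XOR R0, 17: R0=(-21)^17=-6
after LOAD R0, [R2]: R0=M[208]=3
after OR R0, 4: R0=3|4=7
after ADD R2, 4: R2=208+4=212
after ADD R7, 3: R7=7+3=10
CMP R7, 10  (cmp 10,10)
JLT L1: not taken
after AND R0, 12: R0=7&12=4
STORE R0, [200] → M[200]=4
halt.
Total executed instructions: 30.

30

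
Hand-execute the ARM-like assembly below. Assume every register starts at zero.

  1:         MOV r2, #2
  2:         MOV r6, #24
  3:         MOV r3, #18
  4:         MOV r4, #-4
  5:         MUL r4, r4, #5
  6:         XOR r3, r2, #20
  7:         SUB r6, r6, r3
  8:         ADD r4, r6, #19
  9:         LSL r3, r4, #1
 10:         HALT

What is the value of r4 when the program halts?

MOV r2, #2 → r2=2
MOV r6, #24 → r6=24
MOV r3, #18 → r3=18
MOV r4, #-4 → r4=-4
MUL r4, r4, #5 → r4=(-4)*5=-20
XOR r3, r2, #20 → r3=2^20=22
SUB r6, r6, r3 → r6=24-22=2
ADD r4, r6, #19 → r4=2+19=21
LSL r3, r4, #1 → r3=21<<1=42
halt.

21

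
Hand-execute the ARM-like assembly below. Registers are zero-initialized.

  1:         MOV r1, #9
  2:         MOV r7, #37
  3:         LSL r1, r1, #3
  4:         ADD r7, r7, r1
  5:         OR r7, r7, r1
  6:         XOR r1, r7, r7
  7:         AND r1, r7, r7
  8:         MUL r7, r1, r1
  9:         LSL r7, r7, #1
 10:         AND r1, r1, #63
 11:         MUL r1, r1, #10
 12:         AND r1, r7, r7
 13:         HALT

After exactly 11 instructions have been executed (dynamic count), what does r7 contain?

23762

MOV r1, #9 → r1=9
MOV r7, #37 → r7=37
LSL r1, r1, #3 → r1=9<<3=72
ADD r7, r7, r1 → r7=37+72=109
OR r7, r7, r1 → r7=109|72=109
XOR r1, r7, r7 → r1=109^109=0
AND r1, r7, r7 → r1=109&109=109
MUL r7, r1, r1 → r7=109*109=11881
LSL r7, r7, #1 → r7=11881<<1=23762
AND r1, r1, #63 → r1=109&63=45
MUL r1, r1, #10 → r1=45*10=450
After step 11: r7 = 23762.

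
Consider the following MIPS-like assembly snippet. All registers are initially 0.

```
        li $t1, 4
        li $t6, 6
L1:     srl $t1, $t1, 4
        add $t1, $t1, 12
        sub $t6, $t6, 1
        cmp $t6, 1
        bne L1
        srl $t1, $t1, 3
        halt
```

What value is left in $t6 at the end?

li $t1, 4 → $t1=4
li $t6, 6 → $t6=6
srl $t1, $t1, 4 → $t1=4>>4=0
add $t1, $t1, 12 → $t1=0+12=12
sub $t6, $t6, 1 → $t6=6-1=5
cmp $t6, 1  (cmp 5,1)
bne L1: taken
srl $t1, $t1, 4 → $t1=12>>4=0
add $t1, $t1, 12 → $t1=0+12=12
sub $t6, $t6, 1 → $t6=5-1=4
cmp $t6, 1  (cmp 4,1)
bne L1: taken
srl $t1, $t1, 4 → $t1=12>>4=0
add $t1, $t1, 12 → $t1=0+12=12
sub $t6, $t6, 1 → $t6=4-1=3
cmp $t6, 1  (cmp 3,1)
bne L1: taken
srl $t1, $t1, 4 → $t1=12>>4=0
add $t1, $t1, 12 → $t1=0+12=12
sub $t6, $t6, 1 → $t6=3-1=2
cmp $t6, 1  (cmp 2,1)
bne L1: taken
srl $t1, $t1, 4 → $t1=12>>4=0
add $t1, $t1, 12 → $t1=0+12=12
sub $t6, $t6, 1 → $t6=2-1=1
cmp $t6, 1  (cmp 1,1)
bne L1: not taken
srl $t1, $t1, 3 → $t1=12>>3=1
halt.

1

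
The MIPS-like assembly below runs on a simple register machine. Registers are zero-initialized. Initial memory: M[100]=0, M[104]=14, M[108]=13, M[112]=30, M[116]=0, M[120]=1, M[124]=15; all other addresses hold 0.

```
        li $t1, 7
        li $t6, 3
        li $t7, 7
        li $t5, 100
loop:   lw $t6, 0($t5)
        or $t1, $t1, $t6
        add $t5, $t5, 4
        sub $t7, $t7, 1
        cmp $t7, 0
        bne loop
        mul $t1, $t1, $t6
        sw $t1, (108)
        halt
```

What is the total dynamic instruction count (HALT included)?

49

after li $t1, 7: $t1=7
after li $t6, 3: $t6=3
after li $t7, 7: $t7=7
after li $t5, 100: $t5=100
after lw $t6, 0($t5): $t6=M[100]=0
after or $t1, $t1, $t6: $t1=7|0=7
after add $t5, $t5, 4: $t5=100+4=104
after sub $t7, $t7, 1: $t7=7-1=6
cmp $t7, 0  (cmp 6,0)
bne loop: taken
after lw $t6, 0($t5): $t6=M[104]=14
after or $t1, $t1, $t6: $t1=7|14=15
after add $t5, $t5, 4: $t5=104+4=108
after sub $t7, $t7, 1: $t7=6-1=5
cmp $t7, 0  (cmp 5,0)
bne loop: taken
after lw $t6, 0($t5): $t6=M[108]=13
after or $t1, $t1, $t6: $t1=15|13=15
after add $t5, $t5, 4: $t5=108+4=112
after sub $t7, $t7, 1: $t7=5-1=4
cmp $t7, 0  (cmp 4,0)
bne loop: taken
after lw $t6, 0($t5): $t6=M[112]=30
after or $t1, $t1, $t6: $t1=15|30=31
after add $t5, $t5, 4: $t5=112+4=116
after sub $t7, $t7, 1: $t7=4-1=3
cmp $t7, 0  (cmp 3,0)
bne loop: taken
after lw $t6, 0($t5): $t6=M[116]=0
after or $t1, $t1, $t6: $t1=31|0=31
after add $t5, $t5, 4: $t5=116+4=120
after sub $t7, $t7, 1: $t7=3-1=2
cmp $t7, 0  (cmp 2,0)
bne loop: taken
after lw $t6, 0($t5): $t6=M[120]=1
after or $t1, $t1, $t6: $t1=31|1=31
after add $t5, $t5, 4: $t5=120+4=124
after sub $t7, $t7, 1: $t7=2-1=1
cmp $t7, 0  (cmp 1,0)
bne loop: taken
after lw $t6, 0($t5): $t6=M[124]=15
after or $t1, $t1, $t6: $t1=31|15=31
after add $t5, $t5, 4: $t5=124+4=128
after sub $t7, $t7, 1: $t7=1-1=0
cmp $t7, 0  (cmp 0,0)
bne loop: not taken
after mul $t1, $t1, $t6: $t1=31*15=465
sw $t1, (108) → M[108]=465
halt.
Total executed instructions: 49.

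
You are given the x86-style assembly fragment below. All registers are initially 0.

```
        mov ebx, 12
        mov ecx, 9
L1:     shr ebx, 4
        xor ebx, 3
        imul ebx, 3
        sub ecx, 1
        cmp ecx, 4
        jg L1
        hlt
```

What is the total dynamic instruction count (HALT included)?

after mov ebx, 12: ebx=12
after mov ecx, 9: ecx=9
after shr ebx, 4: ebx=12>>4=0
after xor ebx, 3: ebx=0^3=3
after imul ebx, 3: ebx=3*3=9
after sub ecx, 1: ecx=9-1=8
cmp ecx, 4  (cmp 8,4)
jg L1: taken
after shr ebx, 4: ebx=9>>4=0
after xor ebx, 3: ebx=0^3=3
after imul ebx, 3: ebx=3*3=9
after sub ecx, 1: ecx=8-1=7
cmp ecx, 4  (cmp 7,4)
jg L1: taken
after shr ebx, 4: ebx=9>>4=0
after xor ebx, 3: ebx=0^3=3
after imul ebx, 3: ebx=3*3=9
after sub ecx, 1: ecx=7-1=6
cmp ecx, 4  (cmp 6,4)
jg L1: taken
after shr ebx, 4: ebx=9>>4=0
after xor ebx, 3: ebx=0^3=3
after imul ebx, 3: ebx=3*3=9
after sub ecx, 1: ecx=6-1=5
cmp ecx, 4  (cmp 5,4)
jg L1: taken
after shr ebx, 4: ebx=9>>4=0
after xor ebx, 3: ebx=0^3=3
after imul ebx, 3: ebx=3*3=9
after sub ecx, 1: ecx=5-1=4
cmp ecx, 4  (cmp 4,4)
jg L1: not taken
halt.
Total executed instructions: 33.

33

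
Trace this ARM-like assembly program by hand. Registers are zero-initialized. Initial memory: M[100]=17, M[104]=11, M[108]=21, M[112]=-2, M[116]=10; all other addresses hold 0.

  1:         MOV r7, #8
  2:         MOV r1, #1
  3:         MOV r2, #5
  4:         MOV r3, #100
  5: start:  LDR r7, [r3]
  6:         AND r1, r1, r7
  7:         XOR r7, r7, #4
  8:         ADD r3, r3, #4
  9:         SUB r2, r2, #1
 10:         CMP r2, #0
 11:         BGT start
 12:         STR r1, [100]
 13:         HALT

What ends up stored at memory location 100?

0

MOV r7, #8 → r7=8
MOV r1, #1 → r1=1
MOV r2, #5 → r2=5
MOV r3, #100 → r3=100
LDR r7, [r3] → r7=M[100]=17
AND r1, r1, r7 → r1=1&17=1
XOR r7, r7, #4 → r7=17^4=21
ADD r3, r3, #4 → r3=100+4=104
SUB r2, r2, #1 → r2=5-1=4
CMP r2, #0  (cmp 4,0)
BGT start: taken
LDR r7, [r3] → r7=M[104]=11
AND r1, r1, r7 → r1=1&11=1
XOR r7, r7, #4 → r7=11^4=15
ADD r3, r3, #4 → r3=104+4=108
SUB r2, r2, #1 → r2=4-1=3
CMP r2, #0  (cmp 3,0)
BGT start: taken
LDR r7, [r3] → r7=M[108]=21
AND r1, r1, r7 → r1=1&21=1
XOR r7, r7, #4 → r7=21^4=17
ADD r3, r3, #4 → r3=108+4=112
SUB r2, r2, #1 → r2=3-1=2
CMP r2, #0  (cmp 2,0)
BGT start: taken
LDR r7, [r3] → r7=M[112]=-2
AND r1, r1, r7 → r1=1&(-2)=0
XOR r7, r7, #4 → r7=(-2)^4=-6
ADD r3, r3, #4 → r3=112+4=116
SUB r2, r2, #1 → r2=2-1=1
CMP r2, #0  (cmp 1,0)
BGT start: taken
LDR r7, [r3] → r7=M[116]=10
AND r1, r1, r7 → r1=0&10=0
XOR r7, r7, #4 → r7=10^4=14
ADD r3, r3, #4 → r3=116+4=120
SUB r2, r2, #1 → r2=1-1=0
CMP r2, #0  (cmp 0,0)
BGT start: not taken
STR r1, [100] → M[100]=0
halt.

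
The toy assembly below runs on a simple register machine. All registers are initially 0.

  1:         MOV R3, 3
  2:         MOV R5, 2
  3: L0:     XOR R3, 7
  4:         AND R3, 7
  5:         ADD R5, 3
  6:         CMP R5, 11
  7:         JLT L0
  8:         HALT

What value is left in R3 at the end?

R3=3
R5=2
R3=3^7=4
R3=4&7=4
R5=2+3=5
CMP R5, 11  (cmp 5,11)
JLT L0: taken
R3=4^7=3
R3=3&7=3
R5=5+3=8
CMP R5, 11  (cmp 8,11)
JLT L0: taken
R3=3^7=4
R3=4&7=4
R5=8+3=11
CMP R5, 11  (cmp 11,11)
JLT L0: not taken
halt.

4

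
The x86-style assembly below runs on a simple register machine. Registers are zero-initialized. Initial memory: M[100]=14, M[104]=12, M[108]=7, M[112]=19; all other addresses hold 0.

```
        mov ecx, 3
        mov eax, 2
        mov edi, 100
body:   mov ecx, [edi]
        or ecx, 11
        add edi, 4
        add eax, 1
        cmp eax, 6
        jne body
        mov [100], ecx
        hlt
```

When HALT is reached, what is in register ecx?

27

mov ecx, 3 → ecx=3
mov eax, 2 → eax=2
mov edi, 100 → edi=100
mov ecx, [edi] → ecx=M[100]=14
or ecx, 11 → ecx=14|11=15
add edi, 4 → edi=100+4=104
add eax, 1 → eax=2+1=3
cmp eax, 6  (cmp 3,6)
jne body: taken
mov ecx, [edi] → ecx=M[104]=12
or ecx, 11 → ecx=12|11=15
add edi, 4 → edi=104+4=108
add eax, 1 → eax=3+1=4
cmp eax, 6  (cmp 4,6)
jne body: taken
mov ecx, [edi] → ecx=M[108]=7
or ecx, 11 → ecx=7|11=15
add edi, 4 → edi=108+4=112
add eax, 1 → eax=4+1=5
cmp eax, 6  (cmp 5,6)
jne body: taken
mov ecx, [edi] → ecx=M[112]=19
or ecx, 11 → ecx=19|11=27
add edi, 4 → edi=112+4=116
add eax, 1 → eax=5+1=6
cmp eax, 6  (cmp 6,6)
jne body: not taken
mov [100], ecx → M[100]=27
halt.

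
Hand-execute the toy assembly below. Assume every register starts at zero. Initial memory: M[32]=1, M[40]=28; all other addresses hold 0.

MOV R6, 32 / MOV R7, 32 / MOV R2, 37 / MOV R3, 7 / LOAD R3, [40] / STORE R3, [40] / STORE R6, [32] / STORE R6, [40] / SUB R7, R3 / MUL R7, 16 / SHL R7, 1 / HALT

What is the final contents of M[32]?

32

MOV R6, 32 → R6=32
MOV R7, 32 → R7=32
MOV R2, 37 → R2=37
MOV R3, 7 → R3=7
LOAD R3, [40] → R3=M[40]=28
STORE R3, [40] → M[40]=28
STORE R6, [32] → M[32]=32
STORE R6, [40] → M[40]=32
SUB R7, R3 → R7=32-28=4
MUL R7, 16 → R7=4*16=64
SHL R7, 1 → R7=64<<1=128
halt.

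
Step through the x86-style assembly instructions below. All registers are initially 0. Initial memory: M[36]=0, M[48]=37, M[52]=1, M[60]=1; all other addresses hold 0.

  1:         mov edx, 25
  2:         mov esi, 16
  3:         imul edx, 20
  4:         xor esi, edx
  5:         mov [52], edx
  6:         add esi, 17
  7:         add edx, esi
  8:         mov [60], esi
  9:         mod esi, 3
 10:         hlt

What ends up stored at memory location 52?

500

after mov edx, 25: edx=25
after mov esi, 16: esi=16
after imul edx, 20: edx=25*20=500
after xor esi, edx: esi=16^500=484
mov [52], edx → M[52]=500
after add esi, 17: esi=484+17=501
after add edx, esi: edx=500+501=1001
mov [60], esi → M[60]=501
after mod esi, 3: esi=501%3=0
halt.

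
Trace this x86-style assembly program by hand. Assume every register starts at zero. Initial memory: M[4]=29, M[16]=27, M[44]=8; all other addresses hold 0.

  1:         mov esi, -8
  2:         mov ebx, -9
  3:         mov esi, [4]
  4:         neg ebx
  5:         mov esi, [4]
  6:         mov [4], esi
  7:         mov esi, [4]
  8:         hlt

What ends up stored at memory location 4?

esi=-8
ebx=-9
esi=M[4]=29
ebx=-(-9)=9
esi=M[4]=29
mov [4], esi → M[4]=29
esi=M[4]=29
halt.

29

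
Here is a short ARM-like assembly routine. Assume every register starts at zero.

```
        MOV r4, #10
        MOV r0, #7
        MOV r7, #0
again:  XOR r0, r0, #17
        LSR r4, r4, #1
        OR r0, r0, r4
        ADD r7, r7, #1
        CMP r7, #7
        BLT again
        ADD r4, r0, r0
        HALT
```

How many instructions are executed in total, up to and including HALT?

47

after MOV r4, #10: r4=10
after MOV r0, #7: r0=7
after MOV r7, #0: r7=0
after XOR r0, r0, #17: r0=7^17=22
after LSR r4, r4, #1: r4=10>>1=5
after OR r0, r0, r4: r0=22|5=23
after ADD r7, r7, #1: r7=0+1=1
CMP r7, #7  (cmp 1,7)
BLT again: taken
after XOR r0, r0, #17: r0=23^17=6
after LSR r4, r4, #1: r4=5>>1=2
after OR r0, r0, r4: r0=6|2=6
after ADD r7, r7, #1: r7=1+1=2
CMP r7, #7  (cmp 2,7)
BLT again: taken
after XOR r0, r0, #17: r0=6^17=23
after LSR r4, r4, #1: r4=2>>1=1
after OR r0, r0, r4: r0=23|1=23
after ADD r7, r7, #1: r7=2+1=3
CMP r7, #7  (cmp 3,7)
BLT again: taken
after XOR r0, r0, #17: r0=23^17=6
after LSR r4, r4, #1: r4=1>>1=0
after OR r0, r0, r4: r0=6|0=6
after ADD r7, r7, #1: r7=3+1=4
CMP r7, #7  (cmp 4,7)
BLT again: taken
after XOR r0, r0, #17: r0=6^17=23
after LSR r4, r4, #1: r4=0>>1=0
after OR r0, r0, r4: r0=23|0=23
after ADD r7, r7, #1: r7=4+1=5
CMP r7, #7  (cmp 5,7)
BLT again: taken
after XOR r0, r0, #17: r0=23^17=6
after LSR r4, r4, #1: r4=0>>1=0
after OR r0, r0, r4: r0=6|0=6
after ADD r7, r7, #1: r7=5+1=6
CMP r7, #7  (cmp 6,7)
BLT again: taken
after XOR r0, r0, #17: r0=6^17=23
after LSR r4, r4, #1: r4=0>>1=0
after OR r0, r0, r4: r0=23|0=23
after ADD r7, r7, #1: r7=6+1=7
CMP r7, #7  (cmp 7,7)
BLT again: not taken
after ADD r4, r0, r0: r4=23+23=46
halt.
Total executed instructions: 47.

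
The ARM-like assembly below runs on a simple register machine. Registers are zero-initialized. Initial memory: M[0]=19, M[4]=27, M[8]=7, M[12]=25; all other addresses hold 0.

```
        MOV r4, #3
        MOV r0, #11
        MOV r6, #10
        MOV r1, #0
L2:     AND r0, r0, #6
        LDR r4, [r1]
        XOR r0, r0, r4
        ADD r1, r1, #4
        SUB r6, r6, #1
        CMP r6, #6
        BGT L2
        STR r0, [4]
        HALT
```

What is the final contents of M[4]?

MOV r4, #3 → r4=3
MOV r0, #11 → r0=11
MOV r6, #10 → r6=10
MOV r1, #0 → r1=0
AND r0, r0, #6 → r0=11&6=2
LDR r4, [r1] → r4=M[0]=19
XOR r0, r0, r4 → r0=2^19=17
ADD r1, r1, #4 → r1=0+4=4
SUB r6, r6, #1 → r6=10-1=9
CMP r6, #6  (cmp 9,6)
BGT L2: taken
AND r0, r0, #6 → r0=17&6=0
LDR r4, [r1] → r4=M[4]=27
XOR r0, r0, r4 → r0=0^27=27
ADD r1, r1, #4 → r1=4+4=8
SUB r6, r6, #1 → r6=9-1=8
CMP r6, #6  (cmp 8,6)
BGT L2: taken
AND r0, r0, #6 → r0=27&6=2
LDR r4, [r1] → r4=M[8]=7
XOR r0, r0, r4 → r0=2^7=5
ADD r1, r1, #4 → r1=8+4=12
SUB r6, r6, #1 → r6=8-1=7
CMP r6, #6  (cmp 7,6)
BGT L2: taken
AND r0, r0, #6 → r0=5&6=4
LDR r4, [r1] → r4=M[12]=25
XOR r0, r0, r4 → r0=4^25=29
ADD r1, r1, #4 → r1=12+4=16
SUB r6, r6, #1 → r6=7-1=6
CMP r6, #6  (cmp 6,6)
BGT L2: not taken
STR r0, [4] → M[4]=29
halt.

29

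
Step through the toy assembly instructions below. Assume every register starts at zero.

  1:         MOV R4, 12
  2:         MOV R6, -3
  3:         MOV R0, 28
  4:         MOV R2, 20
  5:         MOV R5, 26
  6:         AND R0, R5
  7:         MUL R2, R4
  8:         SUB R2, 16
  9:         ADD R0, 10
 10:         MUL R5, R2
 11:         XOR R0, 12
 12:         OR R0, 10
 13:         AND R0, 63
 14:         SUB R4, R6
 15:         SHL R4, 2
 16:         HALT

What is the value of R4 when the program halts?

R4=12
R6=-3
R0=28
R2=20
R5=26
R0=28&26=24
R2=20*12=240
R2=240-16=224
R0=24+10=34
R5=26*224=5824
R0=34^12=46
R0=46|10=46
R0=46&63=46
R4=12-(-3)=15
R4=15<<2=60
halt.

60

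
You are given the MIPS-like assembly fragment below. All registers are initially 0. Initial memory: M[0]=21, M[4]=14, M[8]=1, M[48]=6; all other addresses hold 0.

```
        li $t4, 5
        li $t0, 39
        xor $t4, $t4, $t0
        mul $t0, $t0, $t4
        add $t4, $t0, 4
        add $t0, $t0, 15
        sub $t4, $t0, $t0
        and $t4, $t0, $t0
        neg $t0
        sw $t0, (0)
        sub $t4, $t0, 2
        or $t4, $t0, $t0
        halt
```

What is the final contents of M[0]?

$t4=5
$t0=39
$t4=5^39=34
$t0=39*34=1326
$t4=1326+4=1330
$t0=1326+15=1341
$t4=1341-1341=0
$t4=1341&1341=1341
$t0=-(1341)=-1341
sw $t0, (0) → M[0]=-1341
$t4=(-1341)-2=-1343
$t4=(-1341)|(-1341)=-1341
halt.

-1341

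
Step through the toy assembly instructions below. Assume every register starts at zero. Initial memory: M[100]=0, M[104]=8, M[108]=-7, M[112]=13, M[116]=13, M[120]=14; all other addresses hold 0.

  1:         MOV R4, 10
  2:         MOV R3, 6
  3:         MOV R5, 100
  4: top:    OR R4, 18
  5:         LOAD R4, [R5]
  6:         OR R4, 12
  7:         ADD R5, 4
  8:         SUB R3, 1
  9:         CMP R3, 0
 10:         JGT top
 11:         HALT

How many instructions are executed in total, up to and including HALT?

46

after MOV R4, 10: R4=10
after MOV R3, 6: R3=6
after MOV R5, 100: R5=100
after OR R4, 18: R4=10|18=26
after LOAD R4, [R5]: R4=M[100]=0
after OR R4, 12: R4=0|12=12
after ADD R5, 4: R5=100+4=104
after SUB R3, 1: R3=6-1=5
CMP R3, 0  (cmp 5,0)
JGT top: taken
after OR R4, 18: R4=12|18=30
after LOAD R4, [R5]: R4=M[104]=8
after OR R4, 12: R4=8|12=12
after ADD R5, 4: R5=104+4=108
after SUB R3, 1: R3=5-1=4
CMP R3, 0  (cmp 4,0)
JGT top: taken
after OR R4, 18: R4=12|18=30
after LOAD R4, [R5]: R4=M[108]=-7
after OR R4, 12: R4=(-7)|12=-3
after ADD R5, 4: R5=108+4=112
after SUB R3, 1: R3=4-1=3
CMP R3, 0  (cmp 3,0)
JGT top: taken
after OR R4, 18: R4=(-3)|18=-1
after LOAD R4, [R5]: R4=M[112]=13
after OR R4, 12: R4=13|12=13
after ADD R5, 4: R5=112+4=116
after SUB R3, 1: R3=3-1=2
CMP R3, 0  (cmp 2,0)
JGT top: taken
after OR R4, 18: R4=13|18=31
after LOAD R4, [R5]: R4=M[116]=13
after OR R4, 12: R4=13|12=13
after ADD R5, 4: R5=116+4=120
after SUB R3, 1: R3=2-1=1
CMP R3, 0  (cmp 1,0)
JGT top: taken
after OR R4, 18: R4=13|18=31
after LOAD R4, [R5]: R4=M[120]=14
after OR R4, 12: R4=14|12=14
after ADD R5, 4: R5=120+4=124
after SUB R3, 1: R3=1-1=0
CMP R3, 0  (cmp 0,0)
JGT top: not taken
halt.
Total executed instructions: 46.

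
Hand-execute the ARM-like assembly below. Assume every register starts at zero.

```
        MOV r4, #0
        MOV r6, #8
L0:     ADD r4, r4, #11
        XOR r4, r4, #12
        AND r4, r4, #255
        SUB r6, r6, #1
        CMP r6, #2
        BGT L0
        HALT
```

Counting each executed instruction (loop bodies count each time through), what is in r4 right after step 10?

r4=0
r6=8
r4=0+11=11
r4=11^12=7
r4=7&255=7
r6=8-1=7
CMP r6, #2  (cmp 7,2)
BGT L0: taken
r4=7+11=18
r4=18^12=30
After step 10: r4 = 30.

30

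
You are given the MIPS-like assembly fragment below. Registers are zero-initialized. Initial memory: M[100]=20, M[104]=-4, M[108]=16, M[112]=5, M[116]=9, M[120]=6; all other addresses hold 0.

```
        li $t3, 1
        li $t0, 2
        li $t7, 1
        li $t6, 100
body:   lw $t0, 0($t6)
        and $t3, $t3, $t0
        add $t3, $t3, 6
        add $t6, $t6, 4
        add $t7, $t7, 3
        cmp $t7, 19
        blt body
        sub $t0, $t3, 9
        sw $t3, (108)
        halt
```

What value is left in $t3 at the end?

$t3=1
$t0=2
$t7=1
$t6=100
$t0=M[100]=20
$t3=1&20=0
$t3=0+6=6
$t6=100+4=104
$t7=1+3=4
cmp $t7, 19  (cmp 4,19)
blt body: taken
$t0=M[104]=-4
$t3=6&(-4)=4
$t3=4+6=10
$t6=104+4=108
$t7=4+3=7
cmp $t7, 19  (cmp 7,19)
blt body: taken
$t0=M[108]=16
$t3=10&16=0
$t3=0+6=6
$t6=108+4=112
$t7=7+3=10
cmp $t7, 19  (cmp 10,19)
blt body: taken
$t0=M[112]=5
$t3=6&5=4
$t3=4+6=10
$t6=112+4=116
$t7=10+3=13
cmp $t7, 19  (cmp 13,19)
blt body: taken
$t0=M[116]=9
$t3=10&9=8
$t3=8+6=14
$t6=116+4=120
$t7=13+3=16
cmp $t7, 19  (cmp 16,19)
blt body: taken
$t0=M[120]=6
$t3=14&6=6
$t3=6+6=12
$t6=120+4=124
$t7=16+3=19
cmp $t7, 19  (cmp 19,19)
blt body: not taken
$t0=12-9=3
sw $t3, (108) → M[108]=12
halt.

12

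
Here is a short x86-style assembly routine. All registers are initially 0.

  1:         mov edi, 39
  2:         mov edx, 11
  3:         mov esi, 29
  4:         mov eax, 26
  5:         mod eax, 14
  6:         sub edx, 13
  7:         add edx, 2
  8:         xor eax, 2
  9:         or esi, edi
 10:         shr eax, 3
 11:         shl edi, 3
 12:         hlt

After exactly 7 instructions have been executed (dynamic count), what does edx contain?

0

edi=39
edx=11
esi=29
eax=26
eax=26%14=12
edx=11-13=-2
edx=(-2)+2=0
After step 7: edx = 0.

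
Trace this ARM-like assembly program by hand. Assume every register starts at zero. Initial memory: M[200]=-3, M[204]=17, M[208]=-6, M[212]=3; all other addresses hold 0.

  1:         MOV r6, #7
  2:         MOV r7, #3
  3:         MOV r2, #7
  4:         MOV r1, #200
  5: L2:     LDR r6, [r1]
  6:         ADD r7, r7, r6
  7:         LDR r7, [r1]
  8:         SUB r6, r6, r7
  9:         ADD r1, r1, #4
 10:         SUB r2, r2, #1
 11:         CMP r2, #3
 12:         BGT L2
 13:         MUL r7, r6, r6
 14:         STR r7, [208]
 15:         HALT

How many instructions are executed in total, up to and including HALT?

after MOV r6, #7: r6=7
after MOV r7, #3: r7=3
after MOV r2, #7: r2=7
after MOV r1, #200: r1=200
after LDR r6, [r1]: r6=M[200]=-3
after ADD r7, r7, r6: r7=3+(-3)=0
after LDR r7, [r1]: r7=M[200]=-3
after SUB r6, r6, r7: r6=(-3)-(-3)=0
after ADD r1, r1, #4: r1=200+4=204
after SUB r2, r2, #1: r2=7-1=6
CMP r2, #3  (cmp 6,3)
BGT L2: taken
after LDR r6, [r1]: r6=M[204]=17
after ADD r7, r7, r6: r7=(-3)+17=14
after LDR r7, [r1]: r7=M[204]=17
after SUB r6, r6, r7: r6=17-17=0
after ADD r1, r1, #4: r1=204+4=208
after SUB r2, r2, #1: r2=6-1=5
CMP r2, #3  (cmp 5,3)
BGT L2: taken
after LDR r6, [r1]: r6=M[208]=-6
after ADD r7, r7, r6: r7=17+(-6)=11
after LDR r7, [r1]: r7=M[208]=-6
after SUB r6, r6, r7: r6=(-6)-(-6)=0
after ADD r1, r1, #4: r1=208+4=212
after SUB r2, r2, #1: r2=5-1=4
CMP r2, #3  (cmp 4,3)
BGT L2: taken
after LDR r6, [r1]: r6=M[212]=3
after ADD r7, r7, r6: r7=(-6)+3=-3
after LDR r7, [r1]: r7=M[212]=3
after SUB r6, r6, r7: r6=3-3=0
after ADD r1, r1, #4: r1=212+4=216
after SUB r2, r2, #1: r2=4-1=3
CMP r2, #3  (cmp 3,3)
BGT L2: not taken
after MUL r7, r6, r6: r7=0*0=0
STR r7, [208] → M[208]=0
halt.
Total executed instructions: 39.

39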